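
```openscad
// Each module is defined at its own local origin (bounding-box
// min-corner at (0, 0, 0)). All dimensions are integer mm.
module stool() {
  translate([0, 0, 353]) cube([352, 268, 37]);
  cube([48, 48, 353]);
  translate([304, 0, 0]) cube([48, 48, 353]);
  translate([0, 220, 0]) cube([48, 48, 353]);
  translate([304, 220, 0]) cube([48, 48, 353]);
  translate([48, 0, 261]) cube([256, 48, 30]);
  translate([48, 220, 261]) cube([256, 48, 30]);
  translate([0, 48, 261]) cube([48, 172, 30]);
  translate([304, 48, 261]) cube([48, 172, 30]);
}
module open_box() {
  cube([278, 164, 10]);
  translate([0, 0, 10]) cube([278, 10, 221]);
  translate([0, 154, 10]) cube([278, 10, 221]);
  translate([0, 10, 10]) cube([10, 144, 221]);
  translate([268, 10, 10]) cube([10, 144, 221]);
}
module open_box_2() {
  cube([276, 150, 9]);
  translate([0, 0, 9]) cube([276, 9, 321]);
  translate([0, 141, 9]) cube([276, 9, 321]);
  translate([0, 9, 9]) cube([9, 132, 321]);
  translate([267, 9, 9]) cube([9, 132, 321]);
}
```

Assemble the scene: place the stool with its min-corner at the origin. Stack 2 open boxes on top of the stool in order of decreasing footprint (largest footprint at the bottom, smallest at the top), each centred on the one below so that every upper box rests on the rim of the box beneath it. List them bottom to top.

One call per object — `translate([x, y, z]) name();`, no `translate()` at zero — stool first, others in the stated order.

stool();
translate([37, 52, 390]) open_box();
translate([38, 59, 621]) open_box_2();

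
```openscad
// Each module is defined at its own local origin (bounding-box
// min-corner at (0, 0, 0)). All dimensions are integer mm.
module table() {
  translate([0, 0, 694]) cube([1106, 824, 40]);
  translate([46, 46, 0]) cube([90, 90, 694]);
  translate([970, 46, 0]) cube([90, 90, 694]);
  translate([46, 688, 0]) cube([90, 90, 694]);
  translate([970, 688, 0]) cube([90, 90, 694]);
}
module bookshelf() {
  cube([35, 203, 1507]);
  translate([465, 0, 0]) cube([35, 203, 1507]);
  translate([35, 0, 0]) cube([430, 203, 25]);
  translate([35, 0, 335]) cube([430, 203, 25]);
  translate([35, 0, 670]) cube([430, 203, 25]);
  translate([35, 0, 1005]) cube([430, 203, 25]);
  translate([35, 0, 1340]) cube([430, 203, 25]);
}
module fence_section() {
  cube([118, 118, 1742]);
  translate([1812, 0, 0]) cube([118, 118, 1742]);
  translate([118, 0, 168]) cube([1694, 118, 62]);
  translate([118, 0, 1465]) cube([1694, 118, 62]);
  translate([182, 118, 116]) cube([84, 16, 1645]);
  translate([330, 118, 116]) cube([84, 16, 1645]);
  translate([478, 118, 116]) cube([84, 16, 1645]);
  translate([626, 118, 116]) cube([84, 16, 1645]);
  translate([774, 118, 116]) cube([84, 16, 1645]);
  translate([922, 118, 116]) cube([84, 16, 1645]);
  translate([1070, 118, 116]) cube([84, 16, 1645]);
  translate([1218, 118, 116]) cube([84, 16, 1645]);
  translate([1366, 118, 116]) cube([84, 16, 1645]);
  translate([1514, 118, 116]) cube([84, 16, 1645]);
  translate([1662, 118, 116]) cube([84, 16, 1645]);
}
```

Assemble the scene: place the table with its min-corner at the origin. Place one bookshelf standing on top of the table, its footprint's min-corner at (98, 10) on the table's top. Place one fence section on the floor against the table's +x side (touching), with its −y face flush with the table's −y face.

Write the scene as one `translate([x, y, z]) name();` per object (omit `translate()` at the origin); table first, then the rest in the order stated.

table();
translate([98, 10, 734]) bookshelf();
translate([1106, 0, 0]) fence_section();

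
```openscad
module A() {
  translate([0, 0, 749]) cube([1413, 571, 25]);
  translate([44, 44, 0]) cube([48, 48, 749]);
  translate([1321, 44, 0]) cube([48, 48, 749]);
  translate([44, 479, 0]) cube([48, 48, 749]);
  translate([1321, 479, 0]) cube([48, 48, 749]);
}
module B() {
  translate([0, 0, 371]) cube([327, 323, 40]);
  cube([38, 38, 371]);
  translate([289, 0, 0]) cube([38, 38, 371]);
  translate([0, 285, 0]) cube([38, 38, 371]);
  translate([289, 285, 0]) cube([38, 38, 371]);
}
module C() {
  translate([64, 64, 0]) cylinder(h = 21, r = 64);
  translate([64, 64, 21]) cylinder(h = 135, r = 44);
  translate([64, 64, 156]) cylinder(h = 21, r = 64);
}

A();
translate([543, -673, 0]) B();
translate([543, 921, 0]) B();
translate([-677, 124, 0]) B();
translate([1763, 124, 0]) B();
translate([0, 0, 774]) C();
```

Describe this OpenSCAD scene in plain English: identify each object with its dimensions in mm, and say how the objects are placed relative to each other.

A is a rectangular dining table. The top is 1413×571×25 mm with its upper surface at z = 774 mm. It stands on four 48×48 mm square legs, each inset 44 mm from the nearest pair of top edges, running from the floor to the underside of the top.

B is a four-legged stool. The seat is 327×323 mm, 40 mm thick, top at z = 411 mm. It stands on four square legs, each 38×38 mm in cross-section, from z = 0 to the seat underside, each flush with a corner of the seat.

C is a spool: two coaxial disc flanges of radius 64 mm and thickness 21 mm, joined by a core cylinder of radius 44 mm and height 135 mm. The lower flange rests on z = 0 and the three cylinders share a vertical axis.

Four stools sit around the table at the −y, +y, −x, +x sides. The spool is on top of the table.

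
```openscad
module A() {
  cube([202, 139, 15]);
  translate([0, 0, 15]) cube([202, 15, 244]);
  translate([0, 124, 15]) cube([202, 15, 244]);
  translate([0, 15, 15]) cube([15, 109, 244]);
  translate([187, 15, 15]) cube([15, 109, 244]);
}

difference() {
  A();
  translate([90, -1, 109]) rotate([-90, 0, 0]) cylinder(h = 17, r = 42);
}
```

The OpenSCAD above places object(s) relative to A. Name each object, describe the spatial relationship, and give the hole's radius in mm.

A is an open box. The open box has a circular hole through its front wall. The hole's radius is 42 mm.

The subtracted cylinder has r = 42 mm.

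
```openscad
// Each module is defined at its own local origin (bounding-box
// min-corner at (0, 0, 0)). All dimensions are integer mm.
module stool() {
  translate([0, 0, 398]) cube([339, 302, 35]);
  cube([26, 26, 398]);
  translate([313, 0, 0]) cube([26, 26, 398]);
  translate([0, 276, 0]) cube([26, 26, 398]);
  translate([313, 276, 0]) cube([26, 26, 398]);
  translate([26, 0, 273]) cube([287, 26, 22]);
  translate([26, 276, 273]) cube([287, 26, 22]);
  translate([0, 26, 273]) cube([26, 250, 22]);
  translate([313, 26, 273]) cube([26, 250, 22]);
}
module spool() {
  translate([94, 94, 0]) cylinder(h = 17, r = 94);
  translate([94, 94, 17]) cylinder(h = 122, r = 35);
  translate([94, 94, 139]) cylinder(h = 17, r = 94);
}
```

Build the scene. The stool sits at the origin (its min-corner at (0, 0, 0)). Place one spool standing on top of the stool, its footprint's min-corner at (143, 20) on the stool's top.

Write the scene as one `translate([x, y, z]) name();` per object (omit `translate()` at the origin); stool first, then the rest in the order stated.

stool();
translate([143, 20, 433]) spool();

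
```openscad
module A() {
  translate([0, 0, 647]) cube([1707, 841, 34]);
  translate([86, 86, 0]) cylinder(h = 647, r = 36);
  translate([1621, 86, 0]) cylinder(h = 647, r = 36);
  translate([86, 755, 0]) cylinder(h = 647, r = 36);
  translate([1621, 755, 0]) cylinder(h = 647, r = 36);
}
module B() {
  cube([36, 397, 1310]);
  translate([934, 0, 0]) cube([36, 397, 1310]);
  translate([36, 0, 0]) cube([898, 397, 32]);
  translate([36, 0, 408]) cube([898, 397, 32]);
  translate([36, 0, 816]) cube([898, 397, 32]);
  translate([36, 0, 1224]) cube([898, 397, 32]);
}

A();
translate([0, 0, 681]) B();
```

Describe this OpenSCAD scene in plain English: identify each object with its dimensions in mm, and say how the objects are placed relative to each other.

A is a table: top 1707 mm (x) × 841 mm (y), 34 mm thick, upper face at z = 681 mm, on four round legs of 72 mm diameter, each leg's bounding box inset 50 mm from the nearest pair of top edges, running from z = 0 to the bottom of the top.

B is an open bookshelf. Two side panels, each 36 mm thick, 397 mm deep and 1310 mm tall, stand 970 mm apart (outside-to-outside). Between them sit 4 shelves, each 32 mm thick and 397 mm deep, spanning the full gap between the sides. The bottom shelf rests on the floor (its underside at z = 0) and the clear gap between one shelf's top and the next shelf's underside is 376 mm.

The bookshelf is on top of the table.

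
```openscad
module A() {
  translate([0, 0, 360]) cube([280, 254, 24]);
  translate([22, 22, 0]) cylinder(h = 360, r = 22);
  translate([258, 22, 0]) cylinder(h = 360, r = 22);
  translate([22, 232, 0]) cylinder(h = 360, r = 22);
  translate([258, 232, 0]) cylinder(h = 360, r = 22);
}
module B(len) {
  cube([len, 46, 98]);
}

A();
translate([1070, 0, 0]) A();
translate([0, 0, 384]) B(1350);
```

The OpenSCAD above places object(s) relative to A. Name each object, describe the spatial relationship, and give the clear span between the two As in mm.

A is a stool. B is a beam. A beam spans the tops of two stools. The clear span between the two stools is 790 mm.

Second stool starts at x = 1070; first ends at x = 280; clear span = 1070 − 280 = 790 mm.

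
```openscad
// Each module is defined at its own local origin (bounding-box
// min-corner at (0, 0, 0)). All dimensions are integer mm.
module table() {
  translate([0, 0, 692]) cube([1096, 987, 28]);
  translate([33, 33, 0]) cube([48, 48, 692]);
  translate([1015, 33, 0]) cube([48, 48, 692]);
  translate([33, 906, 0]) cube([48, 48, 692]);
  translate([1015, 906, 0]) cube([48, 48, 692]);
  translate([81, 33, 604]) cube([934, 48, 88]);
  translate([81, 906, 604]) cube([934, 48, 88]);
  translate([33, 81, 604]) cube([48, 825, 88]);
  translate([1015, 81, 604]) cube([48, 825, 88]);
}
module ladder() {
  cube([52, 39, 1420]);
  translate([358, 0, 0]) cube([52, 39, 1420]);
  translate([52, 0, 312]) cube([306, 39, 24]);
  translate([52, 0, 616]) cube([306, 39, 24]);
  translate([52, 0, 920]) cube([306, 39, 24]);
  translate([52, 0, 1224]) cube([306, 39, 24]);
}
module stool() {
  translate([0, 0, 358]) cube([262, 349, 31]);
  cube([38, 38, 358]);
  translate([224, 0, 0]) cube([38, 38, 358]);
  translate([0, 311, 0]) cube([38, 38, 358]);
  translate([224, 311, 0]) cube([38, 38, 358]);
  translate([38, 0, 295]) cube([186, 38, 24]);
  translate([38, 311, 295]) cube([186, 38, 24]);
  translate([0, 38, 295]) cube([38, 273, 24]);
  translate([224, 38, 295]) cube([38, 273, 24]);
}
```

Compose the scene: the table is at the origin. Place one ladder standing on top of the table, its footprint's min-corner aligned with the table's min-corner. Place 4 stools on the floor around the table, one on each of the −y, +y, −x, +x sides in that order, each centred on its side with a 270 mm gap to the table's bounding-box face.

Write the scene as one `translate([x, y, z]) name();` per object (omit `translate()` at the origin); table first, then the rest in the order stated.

table();
translate([0, 0, 720]) ladder();
translate([417, -619, 0]) stool();
translate([417, 1257, 0]) stool();
translate([-532, 319, 0]) stool();
translate([1366, 319, 0]) stool();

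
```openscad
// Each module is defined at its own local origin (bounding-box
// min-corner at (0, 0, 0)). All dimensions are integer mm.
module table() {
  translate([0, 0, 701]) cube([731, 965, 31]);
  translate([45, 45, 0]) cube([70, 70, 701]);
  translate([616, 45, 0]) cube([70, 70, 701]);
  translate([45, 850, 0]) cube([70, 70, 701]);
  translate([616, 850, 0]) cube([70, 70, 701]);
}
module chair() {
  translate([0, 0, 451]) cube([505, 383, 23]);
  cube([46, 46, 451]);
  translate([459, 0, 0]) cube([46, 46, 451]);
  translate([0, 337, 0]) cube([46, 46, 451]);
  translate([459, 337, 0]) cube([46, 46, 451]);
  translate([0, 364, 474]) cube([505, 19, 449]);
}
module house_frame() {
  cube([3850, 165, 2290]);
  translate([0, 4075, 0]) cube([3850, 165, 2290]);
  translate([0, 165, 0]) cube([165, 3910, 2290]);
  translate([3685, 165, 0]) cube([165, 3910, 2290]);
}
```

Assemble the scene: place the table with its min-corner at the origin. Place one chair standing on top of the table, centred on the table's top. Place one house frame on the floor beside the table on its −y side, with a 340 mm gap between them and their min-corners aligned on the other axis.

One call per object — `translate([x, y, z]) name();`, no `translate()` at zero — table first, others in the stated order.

table();
translate([113, 291, 732]) chair();
translate([0, -4580, 0]) house_frame();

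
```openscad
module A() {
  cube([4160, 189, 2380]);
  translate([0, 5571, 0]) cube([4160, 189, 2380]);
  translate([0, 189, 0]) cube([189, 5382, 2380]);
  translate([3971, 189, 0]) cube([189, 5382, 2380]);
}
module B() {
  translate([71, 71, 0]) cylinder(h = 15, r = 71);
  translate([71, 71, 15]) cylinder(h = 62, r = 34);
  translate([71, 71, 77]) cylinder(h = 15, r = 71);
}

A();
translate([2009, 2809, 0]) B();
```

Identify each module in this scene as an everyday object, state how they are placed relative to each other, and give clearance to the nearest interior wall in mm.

A is a house frame. B is a spool. The spool sits inside the house frame, centred. The clearance to the nearest interior wall is 1820 mm.

Clearances: x = 1820, y = 2620; minimum 1820 mm.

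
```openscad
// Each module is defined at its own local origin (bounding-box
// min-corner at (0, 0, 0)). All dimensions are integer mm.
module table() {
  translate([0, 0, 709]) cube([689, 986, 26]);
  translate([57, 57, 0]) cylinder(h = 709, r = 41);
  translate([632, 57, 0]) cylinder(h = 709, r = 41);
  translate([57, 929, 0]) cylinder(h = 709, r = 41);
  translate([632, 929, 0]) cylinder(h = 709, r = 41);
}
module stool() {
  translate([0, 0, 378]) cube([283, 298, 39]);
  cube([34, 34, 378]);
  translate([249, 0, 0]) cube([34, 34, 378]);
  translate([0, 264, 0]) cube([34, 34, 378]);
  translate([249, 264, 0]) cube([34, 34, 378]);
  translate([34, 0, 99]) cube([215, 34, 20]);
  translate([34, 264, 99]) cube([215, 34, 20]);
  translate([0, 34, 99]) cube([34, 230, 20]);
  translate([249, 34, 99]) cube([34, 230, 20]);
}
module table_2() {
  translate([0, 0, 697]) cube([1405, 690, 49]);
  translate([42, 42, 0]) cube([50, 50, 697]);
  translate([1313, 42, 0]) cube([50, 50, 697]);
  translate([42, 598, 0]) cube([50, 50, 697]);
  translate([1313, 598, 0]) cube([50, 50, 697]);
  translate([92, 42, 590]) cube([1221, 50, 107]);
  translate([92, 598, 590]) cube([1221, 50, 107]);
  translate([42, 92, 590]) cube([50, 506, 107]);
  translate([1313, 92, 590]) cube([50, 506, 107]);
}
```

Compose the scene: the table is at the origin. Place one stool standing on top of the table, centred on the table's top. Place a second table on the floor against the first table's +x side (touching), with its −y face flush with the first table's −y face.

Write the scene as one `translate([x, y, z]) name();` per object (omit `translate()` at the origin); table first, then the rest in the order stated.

table();
translate([203, 344, 735]) stool();
translate([689, 0, 0]) table_2();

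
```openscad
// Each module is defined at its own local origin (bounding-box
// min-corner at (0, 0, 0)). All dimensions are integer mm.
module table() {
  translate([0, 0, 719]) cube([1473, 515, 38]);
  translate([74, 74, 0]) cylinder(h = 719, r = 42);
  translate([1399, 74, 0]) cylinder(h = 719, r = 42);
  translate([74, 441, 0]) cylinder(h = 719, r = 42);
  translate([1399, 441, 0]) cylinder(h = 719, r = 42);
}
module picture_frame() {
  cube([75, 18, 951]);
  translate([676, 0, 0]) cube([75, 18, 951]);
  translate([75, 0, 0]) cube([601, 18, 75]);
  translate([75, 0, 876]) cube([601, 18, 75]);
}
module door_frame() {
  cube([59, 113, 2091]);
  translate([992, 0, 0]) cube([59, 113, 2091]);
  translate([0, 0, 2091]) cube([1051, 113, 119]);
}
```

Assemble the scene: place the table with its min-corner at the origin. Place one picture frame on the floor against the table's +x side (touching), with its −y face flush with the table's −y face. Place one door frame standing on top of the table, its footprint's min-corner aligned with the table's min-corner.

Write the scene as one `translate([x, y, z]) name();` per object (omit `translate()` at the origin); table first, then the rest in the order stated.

table();
translate([1473, 0, 0]) picture_frame();
translate([0, 0, 757]) door_frame();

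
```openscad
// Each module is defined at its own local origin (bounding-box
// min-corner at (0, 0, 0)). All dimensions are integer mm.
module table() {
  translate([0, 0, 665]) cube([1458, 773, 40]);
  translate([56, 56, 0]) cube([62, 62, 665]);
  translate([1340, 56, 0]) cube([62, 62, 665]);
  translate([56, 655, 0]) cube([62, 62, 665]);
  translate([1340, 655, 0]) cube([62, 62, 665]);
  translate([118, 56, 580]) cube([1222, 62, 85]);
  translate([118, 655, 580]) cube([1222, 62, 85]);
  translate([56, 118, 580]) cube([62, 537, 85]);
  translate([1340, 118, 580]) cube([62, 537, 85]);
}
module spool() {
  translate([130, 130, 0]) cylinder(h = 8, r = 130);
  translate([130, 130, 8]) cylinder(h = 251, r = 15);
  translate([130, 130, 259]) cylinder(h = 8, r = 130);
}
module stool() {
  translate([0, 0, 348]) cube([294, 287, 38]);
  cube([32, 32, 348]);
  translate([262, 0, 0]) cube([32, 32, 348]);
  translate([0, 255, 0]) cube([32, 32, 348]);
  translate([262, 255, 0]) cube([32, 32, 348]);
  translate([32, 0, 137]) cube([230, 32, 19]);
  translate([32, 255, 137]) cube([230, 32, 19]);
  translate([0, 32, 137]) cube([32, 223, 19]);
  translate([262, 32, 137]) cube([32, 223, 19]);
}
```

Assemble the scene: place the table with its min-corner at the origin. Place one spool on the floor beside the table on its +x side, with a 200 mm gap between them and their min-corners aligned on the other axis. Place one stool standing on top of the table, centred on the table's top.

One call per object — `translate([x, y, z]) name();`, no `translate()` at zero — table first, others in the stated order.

table();
translate([1658, 0, 0]) spool();
translate([582, 243, 705]) stool();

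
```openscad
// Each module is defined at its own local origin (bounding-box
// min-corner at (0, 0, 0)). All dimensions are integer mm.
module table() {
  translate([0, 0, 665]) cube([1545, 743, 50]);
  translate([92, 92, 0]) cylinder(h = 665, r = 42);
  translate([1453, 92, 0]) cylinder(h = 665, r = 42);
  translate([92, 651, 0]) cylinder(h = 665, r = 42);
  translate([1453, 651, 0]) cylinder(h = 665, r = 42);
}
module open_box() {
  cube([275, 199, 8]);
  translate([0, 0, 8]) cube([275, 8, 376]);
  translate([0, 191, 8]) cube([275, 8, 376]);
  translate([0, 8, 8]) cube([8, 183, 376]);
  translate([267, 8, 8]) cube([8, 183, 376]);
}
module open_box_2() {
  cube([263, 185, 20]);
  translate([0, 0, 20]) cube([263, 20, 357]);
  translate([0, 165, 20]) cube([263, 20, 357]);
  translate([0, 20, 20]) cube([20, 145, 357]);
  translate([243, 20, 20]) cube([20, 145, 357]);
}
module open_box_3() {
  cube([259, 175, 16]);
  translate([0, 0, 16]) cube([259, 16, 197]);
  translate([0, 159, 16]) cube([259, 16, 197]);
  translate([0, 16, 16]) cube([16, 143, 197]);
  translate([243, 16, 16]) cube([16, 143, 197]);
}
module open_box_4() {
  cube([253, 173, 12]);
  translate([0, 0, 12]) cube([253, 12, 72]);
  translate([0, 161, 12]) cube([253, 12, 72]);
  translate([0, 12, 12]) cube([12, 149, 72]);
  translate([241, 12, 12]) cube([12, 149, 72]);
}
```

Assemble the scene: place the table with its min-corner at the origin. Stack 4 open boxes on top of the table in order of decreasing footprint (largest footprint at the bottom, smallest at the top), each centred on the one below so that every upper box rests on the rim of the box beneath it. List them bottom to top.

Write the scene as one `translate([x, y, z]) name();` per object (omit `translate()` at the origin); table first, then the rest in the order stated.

table();
translate([635, 272, 715]) open_box();
translate([641, 279, 1099]) open_box_2();
translate([643, 284, 1476]) open_box_3();
translate([646, 285, 1689]) open_box_4();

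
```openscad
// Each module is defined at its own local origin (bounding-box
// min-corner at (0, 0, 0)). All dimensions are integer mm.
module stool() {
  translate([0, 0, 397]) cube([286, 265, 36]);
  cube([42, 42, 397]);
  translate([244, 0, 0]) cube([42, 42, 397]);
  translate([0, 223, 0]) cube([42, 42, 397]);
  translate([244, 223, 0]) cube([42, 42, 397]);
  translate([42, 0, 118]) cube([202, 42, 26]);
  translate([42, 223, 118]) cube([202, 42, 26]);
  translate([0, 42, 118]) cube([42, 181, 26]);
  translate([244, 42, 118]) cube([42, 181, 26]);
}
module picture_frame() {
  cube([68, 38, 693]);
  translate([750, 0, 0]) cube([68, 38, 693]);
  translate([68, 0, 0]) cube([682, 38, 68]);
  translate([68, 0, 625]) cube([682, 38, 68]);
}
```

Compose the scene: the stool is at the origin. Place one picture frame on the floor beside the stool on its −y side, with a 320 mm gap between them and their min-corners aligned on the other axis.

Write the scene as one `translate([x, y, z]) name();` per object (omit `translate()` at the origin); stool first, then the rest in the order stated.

stool();
translate([0, -358, 0]) picture_frame();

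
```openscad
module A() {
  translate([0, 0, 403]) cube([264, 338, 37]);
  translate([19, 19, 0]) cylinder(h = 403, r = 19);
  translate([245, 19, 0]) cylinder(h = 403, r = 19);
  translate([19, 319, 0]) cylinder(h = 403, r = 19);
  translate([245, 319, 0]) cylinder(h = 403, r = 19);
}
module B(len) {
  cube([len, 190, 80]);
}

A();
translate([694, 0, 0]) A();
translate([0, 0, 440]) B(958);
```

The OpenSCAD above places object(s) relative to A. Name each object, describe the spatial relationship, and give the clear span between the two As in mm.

Second stool starts at x = 694; first ends at x = 264; clear span = 694 − 264 = 430 mm.

A is a stool. B is a beam. A beam spans the tops of two stools. The clear span between the two stools is 430 mm.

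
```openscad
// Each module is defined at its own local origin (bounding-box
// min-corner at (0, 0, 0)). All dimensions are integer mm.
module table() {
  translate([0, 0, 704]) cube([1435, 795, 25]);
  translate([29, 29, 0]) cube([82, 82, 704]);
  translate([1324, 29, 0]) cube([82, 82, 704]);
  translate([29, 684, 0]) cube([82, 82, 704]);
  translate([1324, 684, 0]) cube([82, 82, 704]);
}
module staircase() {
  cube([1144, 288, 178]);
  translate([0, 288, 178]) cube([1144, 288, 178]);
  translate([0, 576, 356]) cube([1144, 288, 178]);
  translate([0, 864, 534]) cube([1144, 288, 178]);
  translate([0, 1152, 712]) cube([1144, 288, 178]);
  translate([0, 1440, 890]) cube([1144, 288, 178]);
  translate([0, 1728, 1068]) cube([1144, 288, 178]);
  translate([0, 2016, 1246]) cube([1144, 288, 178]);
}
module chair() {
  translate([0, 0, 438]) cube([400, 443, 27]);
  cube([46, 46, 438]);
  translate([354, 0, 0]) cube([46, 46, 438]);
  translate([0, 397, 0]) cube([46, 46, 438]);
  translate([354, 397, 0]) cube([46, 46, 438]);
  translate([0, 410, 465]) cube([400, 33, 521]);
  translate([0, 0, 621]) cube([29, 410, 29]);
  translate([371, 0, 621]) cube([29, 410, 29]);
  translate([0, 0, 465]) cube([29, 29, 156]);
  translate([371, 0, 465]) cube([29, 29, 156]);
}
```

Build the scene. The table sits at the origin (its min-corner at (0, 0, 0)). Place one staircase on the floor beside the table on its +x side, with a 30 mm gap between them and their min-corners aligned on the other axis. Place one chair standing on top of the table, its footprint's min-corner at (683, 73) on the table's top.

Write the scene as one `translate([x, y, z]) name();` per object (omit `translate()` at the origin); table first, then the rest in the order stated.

table();
translate([1465, 0, 0]) staircase();
translate([683, 73, 729]) chair();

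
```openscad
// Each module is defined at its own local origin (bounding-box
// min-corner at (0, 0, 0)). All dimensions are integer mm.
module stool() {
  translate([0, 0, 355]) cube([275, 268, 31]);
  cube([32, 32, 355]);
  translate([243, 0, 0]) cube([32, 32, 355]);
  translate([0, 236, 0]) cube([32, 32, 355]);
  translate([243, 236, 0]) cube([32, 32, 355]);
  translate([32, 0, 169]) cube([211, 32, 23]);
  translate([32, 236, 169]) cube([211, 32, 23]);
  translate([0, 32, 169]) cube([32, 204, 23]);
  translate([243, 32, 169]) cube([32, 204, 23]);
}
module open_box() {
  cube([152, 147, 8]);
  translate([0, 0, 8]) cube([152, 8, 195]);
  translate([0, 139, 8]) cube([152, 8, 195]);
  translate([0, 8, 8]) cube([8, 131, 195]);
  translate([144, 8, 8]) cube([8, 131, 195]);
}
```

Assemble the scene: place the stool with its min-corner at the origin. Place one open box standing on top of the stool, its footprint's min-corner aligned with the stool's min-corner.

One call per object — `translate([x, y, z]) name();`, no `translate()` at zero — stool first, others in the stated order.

stool();
translate([0, 0, 386]) open_box();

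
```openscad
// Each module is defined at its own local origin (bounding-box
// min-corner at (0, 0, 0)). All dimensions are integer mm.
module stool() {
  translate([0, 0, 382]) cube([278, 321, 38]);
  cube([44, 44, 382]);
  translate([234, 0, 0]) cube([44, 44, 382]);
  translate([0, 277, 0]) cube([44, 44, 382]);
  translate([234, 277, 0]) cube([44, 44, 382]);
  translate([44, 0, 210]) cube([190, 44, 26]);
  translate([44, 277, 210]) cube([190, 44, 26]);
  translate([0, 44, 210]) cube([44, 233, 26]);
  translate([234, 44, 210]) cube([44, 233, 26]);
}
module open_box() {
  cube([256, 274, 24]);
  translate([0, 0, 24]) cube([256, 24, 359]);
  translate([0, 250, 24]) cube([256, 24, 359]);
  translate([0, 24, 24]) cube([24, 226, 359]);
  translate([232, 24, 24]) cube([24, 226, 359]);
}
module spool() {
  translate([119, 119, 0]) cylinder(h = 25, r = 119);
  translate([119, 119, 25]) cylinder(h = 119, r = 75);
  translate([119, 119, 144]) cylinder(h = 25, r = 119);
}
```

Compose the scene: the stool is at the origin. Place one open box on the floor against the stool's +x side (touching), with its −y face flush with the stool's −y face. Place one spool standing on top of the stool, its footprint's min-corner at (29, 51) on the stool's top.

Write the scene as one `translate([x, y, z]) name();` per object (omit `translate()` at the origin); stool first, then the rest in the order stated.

stool();
translate([278, 0, 0]) open_box();
translate([29, 51, 420]) spool();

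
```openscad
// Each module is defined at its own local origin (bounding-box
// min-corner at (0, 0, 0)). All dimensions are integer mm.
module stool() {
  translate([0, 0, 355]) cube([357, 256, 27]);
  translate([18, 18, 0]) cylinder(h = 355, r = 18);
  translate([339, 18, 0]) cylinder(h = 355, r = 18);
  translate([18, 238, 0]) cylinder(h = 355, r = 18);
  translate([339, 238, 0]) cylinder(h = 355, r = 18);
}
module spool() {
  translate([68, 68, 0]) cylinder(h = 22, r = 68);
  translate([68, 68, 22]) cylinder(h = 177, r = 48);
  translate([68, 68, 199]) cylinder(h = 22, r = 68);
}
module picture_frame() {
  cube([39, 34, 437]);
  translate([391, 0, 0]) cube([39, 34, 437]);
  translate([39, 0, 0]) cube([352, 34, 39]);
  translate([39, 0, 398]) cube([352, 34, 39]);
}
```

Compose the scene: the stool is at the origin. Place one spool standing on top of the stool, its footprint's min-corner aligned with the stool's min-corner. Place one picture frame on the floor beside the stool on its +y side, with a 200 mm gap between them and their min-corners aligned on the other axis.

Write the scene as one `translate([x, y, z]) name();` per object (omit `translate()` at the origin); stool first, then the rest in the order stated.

stool();
translate([0, 0, 382]) spool();
translate([0, 456, 0]) picture_frame();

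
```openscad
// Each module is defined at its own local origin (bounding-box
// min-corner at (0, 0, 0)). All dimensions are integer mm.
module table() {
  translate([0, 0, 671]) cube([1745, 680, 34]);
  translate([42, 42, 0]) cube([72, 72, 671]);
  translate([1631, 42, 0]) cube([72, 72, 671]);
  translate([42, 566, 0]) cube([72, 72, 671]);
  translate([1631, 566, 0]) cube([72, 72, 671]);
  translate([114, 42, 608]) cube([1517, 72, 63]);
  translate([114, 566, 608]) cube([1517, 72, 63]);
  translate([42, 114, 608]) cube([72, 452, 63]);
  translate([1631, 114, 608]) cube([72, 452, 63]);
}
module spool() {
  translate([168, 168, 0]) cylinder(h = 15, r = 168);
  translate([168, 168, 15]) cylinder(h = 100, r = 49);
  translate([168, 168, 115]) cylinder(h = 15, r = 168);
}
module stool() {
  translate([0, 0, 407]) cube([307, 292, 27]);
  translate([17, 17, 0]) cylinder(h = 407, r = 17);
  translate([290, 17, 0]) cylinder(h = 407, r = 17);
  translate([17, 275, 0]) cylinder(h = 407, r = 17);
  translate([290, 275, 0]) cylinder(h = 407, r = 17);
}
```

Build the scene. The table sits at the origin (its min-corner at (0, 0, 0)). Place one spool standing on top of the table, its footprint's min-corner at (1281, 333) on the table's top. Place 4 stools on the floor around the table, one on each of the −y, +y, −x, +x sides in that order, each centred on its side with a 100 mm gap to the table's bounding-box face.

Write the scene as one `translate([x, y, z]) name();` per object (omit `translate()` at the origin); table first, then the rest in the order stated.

table();
translate([1281, 333, 705]) spool();
translate([719, -392, 0]) stool();
translate([719, 780, 0]) stool();
translate([-407, 194, 0]) stool();
translate([1845, 194, 0]) stool();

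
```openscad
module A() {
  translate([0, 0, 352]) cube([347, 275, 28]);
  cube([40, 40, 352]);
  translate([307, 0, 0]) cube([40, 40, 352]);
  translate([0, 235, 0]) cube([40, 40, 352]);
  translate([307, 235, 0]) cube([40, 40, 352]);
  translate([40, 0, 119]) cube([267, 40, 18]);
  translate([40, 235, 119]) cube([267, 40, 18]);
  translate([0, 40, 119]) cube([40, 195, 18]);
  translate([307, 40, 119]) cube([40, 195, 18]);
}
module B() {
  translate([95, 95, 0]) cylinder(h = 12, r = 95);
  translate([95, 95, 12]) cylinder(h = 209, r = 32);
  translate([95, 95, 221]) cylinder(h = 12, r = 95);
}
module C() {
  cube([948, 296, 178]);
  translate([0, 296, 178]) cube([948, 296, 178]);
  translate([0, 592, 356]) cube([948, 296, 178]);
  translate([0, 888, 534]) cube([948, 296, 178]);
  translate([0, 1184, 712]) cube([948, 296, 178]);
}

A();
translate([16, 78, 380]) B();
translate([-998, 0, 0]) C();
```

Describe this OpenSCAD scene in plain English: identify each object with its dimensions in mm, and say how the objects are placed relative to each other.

A is a four-legged stool. The seat is a 347×275×28 mm slab whose top surface is at z = 380 mm; four square legs, each 40×40 mm in cross-section, run from the floor (z = 0) to the underside of the seat, each flush with a corner of the seat. Four stretchers, 40 mm wide and 18 mm tall, connect adjacent legs with their undersides at z = 119 mm, each running between the inner faces of the legs it joins and aligned with the legs' outer faces on the other axis.

B is a spool: two coaxial disc flanges of radius 95 mm and thickness 12 mm, joined by a core cylinder of radius 32 mm and height 209 mm. The lower flange rests on z = 0 and the three cylinders share a vertical axis.

C is a straight staircase of 5 solid steps. Each step is 948 mm wide (x), 296 mm deep (y, the going) and 178 mm tall (the rise). The first step rests on the floor; each subsequent step sits one going further in +y and one rise higher in +z, directly behind and above the previous step with no overlap.

The spool is on top of the stool. The staircase is on the floor beside the stool on its −x side.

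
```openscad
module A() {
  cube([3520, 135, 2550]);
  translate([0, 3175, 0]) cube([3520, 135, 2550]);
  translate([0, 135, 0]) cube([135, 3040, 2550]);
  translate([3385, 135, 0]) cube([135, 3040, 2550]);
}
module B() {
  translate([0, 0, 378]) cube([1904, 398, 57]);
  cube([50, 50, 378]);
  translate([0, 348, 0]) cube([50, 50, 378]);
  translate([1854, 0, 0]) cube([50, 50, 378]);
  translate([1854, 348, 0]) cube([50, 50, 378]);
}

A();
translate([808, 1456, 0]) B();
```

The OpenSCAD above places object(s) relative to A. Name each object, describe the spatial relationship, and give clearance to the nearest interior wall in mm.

A is a house frame. B is a bench. The bench sits inside the house frame, centred. The clearance to the nearest interior wall is 673 mm.

Clearances: x = 673, y = 1321; minimum 673 mm.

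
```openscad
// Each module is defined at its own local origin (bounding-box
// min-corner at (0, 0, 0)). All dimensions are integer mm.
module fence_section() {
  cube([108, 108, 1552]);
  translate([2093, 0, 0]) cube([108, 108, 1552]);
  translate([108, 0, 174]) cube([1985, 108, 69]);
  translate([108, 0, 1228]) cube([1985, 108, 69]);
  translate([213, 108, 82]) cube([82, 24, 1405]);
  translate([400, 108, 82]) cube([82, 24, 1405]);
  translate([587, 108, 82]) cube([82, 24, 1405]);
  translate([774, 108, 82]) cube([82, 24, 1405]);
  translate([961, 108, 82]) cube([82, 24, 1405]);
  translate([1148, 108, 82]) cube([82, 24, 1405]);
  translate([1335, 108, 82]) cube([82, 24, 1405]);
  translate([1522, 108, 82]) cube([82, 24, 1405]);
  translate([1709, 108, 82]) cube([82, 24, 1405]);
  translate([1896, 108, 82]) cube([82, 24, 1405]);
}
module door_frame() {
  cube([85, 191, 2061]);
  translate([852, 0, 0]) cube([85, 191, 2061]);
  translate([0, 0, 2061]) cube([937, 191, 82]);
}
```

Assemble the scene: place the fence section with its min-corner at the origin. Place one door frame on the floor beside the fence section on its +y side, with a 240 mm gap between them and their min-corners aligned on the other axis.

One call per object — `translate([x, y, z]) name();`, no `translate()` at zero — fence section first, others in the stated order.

fence_section();
translate([0, 372, 0]) door_frame();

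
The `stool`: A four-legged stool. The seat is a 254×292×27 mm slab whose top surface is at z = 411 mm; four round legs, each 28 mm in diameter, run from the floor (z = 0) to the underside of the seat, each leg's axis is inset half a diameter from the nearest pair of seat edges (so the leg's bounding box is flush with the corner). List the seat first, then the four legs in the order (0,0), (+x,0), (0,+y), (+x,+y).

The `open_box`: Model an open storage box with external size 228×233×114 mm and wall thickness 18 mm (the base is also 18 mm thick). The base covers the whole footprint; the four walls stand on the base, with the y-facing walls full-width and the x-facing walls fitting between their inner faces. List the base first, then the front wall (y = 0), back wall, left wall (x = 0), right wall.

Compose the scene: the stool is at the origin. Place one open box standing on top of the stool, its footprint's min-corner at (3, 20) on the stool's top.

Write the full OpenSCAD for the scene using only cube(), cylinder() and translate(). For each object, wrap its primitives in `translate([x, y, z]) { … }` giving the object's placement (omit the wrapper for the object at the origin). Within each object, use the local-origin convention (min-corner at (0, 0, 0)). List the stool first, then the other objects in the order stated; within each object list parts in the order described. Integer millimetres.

translate([0, 0, 384]) cube([254, 292, 27]);
translate([14, 14, 0]) cylinder(h = 384, r = 14);
translate([240, 14, 0]) cylinder(h = 384, r = 14);
translate([14, 278, 0]) cylinder(h = 384, r = 14);
translate([240, 278, 0]) cylinder(h = 384, r = 14);
translate([3, 20, 411]) {
  cube([228, 233, 18]);
  translate([0, 0, 18]) cube([228, 18, 96]);
  translate([0, 215, 18]) cube([228, 18, 96]);
  translate([0, 18, 18]) cube([18, 197, 96]);
  translate([210, 18, 18]) cube([18, 197, 96]);
}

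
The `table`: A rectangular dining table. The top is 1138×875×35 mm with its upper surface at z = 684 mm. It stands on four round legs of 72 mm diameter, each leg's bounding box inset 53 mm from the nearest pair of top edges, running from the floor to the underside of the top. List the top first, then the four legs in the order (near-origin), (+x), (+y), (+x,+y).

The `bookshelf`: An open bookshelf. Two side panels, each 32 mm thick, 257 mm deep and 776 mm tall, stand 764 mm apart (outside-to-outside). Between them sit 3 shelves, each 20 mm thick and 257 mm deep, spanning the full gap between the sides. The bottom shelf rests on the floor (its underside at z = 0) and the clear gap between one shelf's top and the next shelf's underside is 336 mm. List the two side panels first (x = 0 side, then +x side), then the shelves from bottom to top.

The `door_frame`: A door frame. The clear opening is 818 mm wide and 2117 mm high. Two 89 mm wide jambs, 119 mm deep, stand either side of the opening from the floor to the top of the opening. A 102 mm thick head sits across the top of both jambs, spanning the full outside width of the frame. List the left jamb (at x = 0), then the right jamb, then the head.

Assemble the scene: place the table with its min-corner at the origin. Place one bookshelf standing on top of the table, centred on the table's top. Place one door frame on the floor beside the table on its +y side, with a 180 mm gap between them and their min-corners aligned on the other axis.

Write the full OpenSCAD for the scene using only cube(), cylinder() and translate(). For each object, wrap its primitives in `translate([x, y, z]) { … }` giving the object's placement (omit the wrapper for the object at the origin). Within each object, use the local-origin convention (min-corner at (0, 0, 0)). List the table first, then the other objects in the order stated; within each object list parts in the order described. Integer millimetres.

translate([0, 0, 649]) cube([1138, 875, 35]);
translate([89, 89, 0]) cylinder(h = 649, r = 36);
translate([1049, 89, 0]) cylinder(h = 649, r = 36);
translate([89, 786, 0]) cylinder(h = 649, r = 36);
translate([1049, 786, 0]) cylinder(h = 649, r = 36);
translate([187, 309, 684]) {
  cube([32, 257, 776]);
  translate([732, 0, 0]) cube([32, 257, 776]);
  translate([32, 0, 0]) cube([700, 257, 20]);
  translate([32, 0, 356]) cube([700, 257, 20]);
  translate([32, 0, 712]) cube([700, 257, 20]);
}
translate([0, 1055, 0]) {
  cube([89, 119, 2117]);
  translate([907, 0, 0]) cube([89, 119, 2117]);
  translate([0, 0, 2117]) cube([996, 119, 102]);
}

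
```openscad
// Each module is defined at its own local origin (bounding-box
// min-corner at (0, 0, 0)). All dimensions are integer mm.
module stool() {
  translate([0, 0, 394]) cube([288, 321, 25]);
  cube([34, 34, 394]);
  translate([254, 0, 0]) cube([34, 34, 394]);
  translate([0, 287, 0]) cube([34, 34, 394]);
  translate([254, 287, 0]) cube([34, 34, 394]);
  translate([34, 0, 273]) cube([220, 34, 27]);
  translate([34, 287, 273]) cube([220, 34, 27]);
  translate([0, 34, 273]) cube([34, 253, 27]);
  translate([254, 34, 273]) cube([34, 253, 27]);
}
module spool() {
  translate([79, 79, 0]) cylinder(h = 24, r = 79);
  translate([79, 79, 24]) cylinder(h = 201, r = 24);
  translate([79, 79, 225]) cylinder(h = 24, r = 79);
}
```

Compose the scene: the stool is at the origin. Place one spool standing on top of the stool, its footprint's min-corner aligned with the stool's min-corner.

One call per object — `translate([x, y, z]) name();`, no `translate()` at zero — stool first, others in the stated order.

stool();
translate([0, 0, 419]) spool();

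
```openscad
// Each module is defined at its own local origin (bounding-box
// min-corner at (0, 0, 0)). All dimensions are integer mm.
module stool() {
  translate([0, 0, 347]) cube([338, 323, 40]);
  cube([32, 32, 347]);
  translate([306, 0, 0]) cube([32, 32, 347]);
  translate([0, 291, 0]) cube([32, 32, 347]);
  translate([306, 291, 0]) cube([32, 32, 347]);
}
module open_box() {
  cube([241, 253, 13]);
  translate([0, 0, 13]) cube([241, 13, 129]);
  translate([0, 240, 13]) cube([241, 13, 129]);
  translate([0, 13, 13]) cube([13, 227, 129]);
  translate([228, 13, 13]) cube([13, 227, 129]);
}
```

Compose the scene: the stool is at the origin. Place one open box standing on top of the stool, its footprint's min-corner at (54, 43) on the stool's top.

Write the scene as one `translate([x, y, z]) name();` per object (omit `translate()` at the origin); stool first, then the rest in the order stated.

stool();
translate([54, 43, 387]) open_box();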